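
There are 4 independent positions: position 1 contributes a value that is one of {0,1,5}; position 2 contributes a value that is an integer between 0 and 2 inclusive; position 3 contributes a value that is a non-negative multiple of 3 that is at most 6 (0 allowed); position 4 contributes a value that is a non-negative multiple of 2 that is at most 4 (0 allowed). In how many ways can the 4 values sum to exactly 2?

The generating function for the choices is (1 + y + y⁵)·(1 + y + y²)·(1 + y³ + y⁶)·(1 + y² + y⁴); the count is [y²].
(1 + y + y⁵) has coefficients 1,1,0 for degrees 0…2.
(1 + y + y²) has coefficients 1,1,1 for degrees 0…2.
Multiplying by (1 + y³ + y⁶) gives running coefficients 1,1,1 for degrees 0…2.
Finally multiplying by (1 + y² + y⁴), the product of all factors after the first has coefficients 1,1,2 for degrees 0…2.
[y²] = 1·2 + 1·1 = 3.

3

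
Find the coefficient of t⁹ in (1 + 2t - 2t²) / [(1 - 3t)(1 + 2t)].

17161

The denominator gives the recurrence a_n = a_(n−1) + 6a_(n−2) for n ≥ 3; the numerator fixes a_0 = 1, a_1 = 3, a_2 = 7.
Iterating: 1, 3, 7, 25, 67, 217, 619, 1921, 5635, 17161, so a_9 = 17161.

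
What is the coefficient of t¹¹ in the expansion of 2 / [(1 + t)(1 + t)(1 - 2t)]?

1812

The denominator gives the recurrence a_n = 3a_(n−2) + 2a_(n−3) for n ≥ 3; the numerator fixes a_0 = 2, a_1 = 0, a_2 = 6.
Iterating: 2, 0, 6, 4, 18, 24, 62, 108, 234, 448, 918, 1812, so a_11 = 1812.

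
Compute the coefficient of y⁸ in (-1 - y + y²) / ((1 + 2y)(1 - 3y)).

-4837

The denominator gives the recurrence a_n = a_(n−1) + 6a_(n−2) for n ≥ 3; the numerator fixes a_0 = -1, a_1 = -2, a_2 = -7.
Iterating: -1, -2, -7, -19, -61, -175, -541, -1591, -4837, so a_8 = -4837.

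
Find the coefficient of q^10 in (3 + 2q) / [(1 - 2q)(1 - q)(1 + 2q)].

4777

Partial fractions give a closed form: a_n = (4)·2^n + (-5/3)·1^n + (2/3)·(-2)^n.
At n = 10: a_10 = 4777.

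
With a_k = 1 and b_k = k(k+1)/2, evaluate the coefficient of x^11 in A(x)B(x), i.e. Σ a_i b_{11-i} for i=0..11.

The convolution is the t^11 coefficient of A(t)B(t).
Σ = 1·66 + 1·55 + 1·45 + 1·36 + 1·28 + 1·21 + 1·15 + 1·10 + 1·6 + 1·3 + 1·1 + 1·0 = 286.

286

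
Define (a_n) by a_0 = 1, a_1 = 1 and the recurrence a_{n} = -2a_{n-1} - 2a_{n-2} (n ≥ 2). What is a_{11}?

96

The ordinary generating function has denominator 1 + 2q + 2q^2.
Iterating the recurrence: a_0,…,a_{11} = 1, 1, -4, 6, -4, -4, 16, -24, 16, 16, -64, 96.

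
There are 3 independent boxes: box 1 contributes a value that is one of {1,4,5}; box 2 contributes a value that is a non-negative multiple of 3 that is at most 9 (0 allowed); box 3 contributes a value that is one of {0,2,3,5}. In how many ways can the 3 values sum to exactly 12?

4

The generating function for the choices is (t + t^4 + t^5)·(1 + t^3 + t^6 + t^9)·(1 + t^2 + t^3 + t^5); the count is [t^12].
(t + t^4 + t^5) has coefficients 0,1,0,0,1,1 for degrees 0…5.
(1 + t^3 + t^6 + t^9) has coefficients 1,0,0,1,0,0,1,0,0,1,0,0,0 for degrees 0…12.
Finally multiplying by (1 + t^2 + t^3 + t^5), the product of all factors after the first has coefficients 1,0,1,2,0,2,2,0,2,2,0,2,1 for degrees 0…12.
[t^12] = 1·2 + 1·2 + 1·0 = 4.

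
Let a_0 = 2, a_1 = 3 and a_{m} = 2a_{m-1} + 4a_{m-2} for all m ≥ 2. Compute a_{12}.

1613824

The ordinary generating function has denominator 1 - 2t - 4t^2.
Iterating the recurrence: a_0,…,a_{12} = 2, 3, 14, 40, 136, 432, 1408, 4544, 14720, 47616, 154112, 498688, 1613824.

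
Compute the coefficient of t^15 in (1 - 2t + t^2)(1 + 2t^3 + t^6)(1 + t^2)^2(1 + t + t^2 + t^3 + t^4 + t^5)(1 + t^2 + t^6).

-1

(1 - 2t + t^2) has coefficients 1,-2,1 for degrees 0…2.
(1 + 2t^3 + t^6) has coefficients 1,0,0,2,0,0,1,0,0,0,0,0,0,0,0,0 for degrees 0…15.
Multiplying by (1 + t^2)^2 gives running coefficients 1,0,2,2,1,4,1,2,2,0,1,0,0,0,0,0 for degrees 0…15.
Multiplying by (1 + t + t^2 + t^3 + t^4 + t^5) gives running coefficients 1,1,3,5,6,10,10,12,12,10,10,6,5,3,1,1 for degrees 0…15.
Finally multiplying by (1 + t^2 + t^6), the product of all factors after the first has coefficients 1,1,4,6,9,15,17,23,25,27,28,26,25,21,18,14 for degrees 0…15.
[t^15] = 1·14 − 2·18 + 1·21 = -1.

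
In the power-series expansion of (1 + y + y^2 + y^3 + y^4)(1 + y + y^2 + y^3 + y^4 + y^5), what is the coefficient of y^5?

(1 + y + y^2 + y^3 + y^4) has coefficients 1,1,1,1,1 for degrees 0…4.
(1 + y + y^2 + y^3 + y^4 + y^5) has coefficients 1,1,1,1,1,1 for degrees 0…5.
[y^5] = 1·1 + 1·1 + 1·1 + 1·1 + 1·1 = 5.

5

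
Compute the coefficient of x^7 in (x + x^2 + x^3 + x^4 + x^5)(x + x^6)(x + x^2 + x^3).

(x + x^2 + x^3 + x^4 + x^5) has coefficients 0,1,1,1,1,1 for degrees 0…5.
(x + x^6) has coefficients 0,1,0,0,0,0,1,0 for degrees 0…7.
Finally multiplying by (x + x^2 + x^3), the product of all factors after the first has coefficients 0,0,1,1,1,0,0,1 for degrees 0…7.
[x^7] = 1·0 + 1·0 + 1·1 + 1·1 + 1·1 = 3.

3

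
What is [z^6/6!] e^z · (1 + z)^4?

1045

The EGF product rule gives c_6 = Σ_{k_1+k_2=6} C(6; k_1,k_2) · ∏ g_i(k_i), where e^z gives (1)^k; (1+z)^4 gives the falling factorial (4)_k.
g_1(k) for k = 0…6: 1, 1, 1, 1, 1, 1, 1.
g_2(k) for k = 0…6: 1, 4, 12, 24, 24, 0, 0.
c_6 = Σ_k C(6,k)·g_1(k)·g_2(6−k) = 15·1·24 + 20·1·24 + 15·1·12 + 6·1·4 + 1·1·1 = 360 + 480 + 180 + 24 + 1 = 1045.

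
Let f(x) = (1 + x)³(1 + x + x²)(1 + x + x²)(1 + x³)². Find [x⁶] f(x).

42

(1 + x)³ has coefficients 1,3,3,1 for degrees 0…3.
(1 + x + x²) has coefficients 1,1,1,0,0,0,0 for degrees 0…6.
Multiplying by (1 + x + x²) gives running coefficients 1,2,3,2,1,0,0 for degrees 0…6.
Finally multiplying by (1 + x³)², the product of all factors after the first has coefficients 1,2,3,4,5,6,5 for degrees 0…6.
[x⁶] = 1·5 + 3·6 + 3·5 + 1·4 = 42.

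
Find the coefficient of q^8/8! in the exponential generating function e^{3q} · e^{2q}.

The EGF product rule gives c_8 = Σ_{k_1+k_2=8} C(8; k_1,k_2) · ∏ g_i(k_i), where e^{3q} gives (3)^k; e^{2q} gives (2)^k.
g_1(k) for k = 0…8: 1, 3, 9, 27, 81, 243, 729, 2187, 6561.
g_2(k) for k = 0…8: 1, 2, 4, 8, 16, 32, 64, 128, 256.
c_8 = Σ_k C(8,k)·g_1(k)·g_2(8−k) = 1·1·256 + 8·3·128 + 28·9·64 + 56·27·32 + 70·81·16 + 56·243·8 + 28·729·4 + 8·2187·2 + 1·6561·1 = 256 + 3072 + 16128 + 48384 + 90720 + 108864 + 81648 + 34992 + 6561 = 390625.

390625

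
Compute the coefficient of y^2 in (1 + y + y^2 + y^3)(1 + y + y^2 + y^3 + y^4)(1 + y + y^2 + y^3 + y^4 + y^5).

6

(1 + y + y^2 + y^3) has coefficients 1,1,1 for degrees 0…2.
(1 + y + y^2 + y^3 + y^4) has coefficients 1,1,1 for degrees 0…2.
Finally multiplying by (1 + y + y^2 + y^3 + y^4 + y^5), the product of all factors after the first has coefficients 1,2,3 for degrees 0…2.
[y^2] = 1·3 + 1·2 + 1·1 = 6.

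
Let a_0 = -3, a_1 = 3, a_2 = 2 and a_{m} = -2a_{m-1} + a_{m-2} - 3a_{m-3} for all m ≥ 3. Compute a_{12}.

-63338

The ordinary generating function has denominator 1 + 2z - z^2 + 3z^3.
Iterating the recurrence: a_0,…,a_{12} = -3, 3, 2, 8, -23, 48, -143, 403, -1093, 3018, -8338, 22973, -63338.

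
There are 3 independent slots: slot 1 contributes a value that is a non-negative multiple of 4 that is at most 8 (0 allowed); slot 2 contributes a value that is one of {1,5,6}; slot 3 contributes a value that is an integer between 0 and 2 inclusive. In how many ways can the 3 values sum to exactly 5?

2

The generating function for the choices is (1 + x^4 + x^8)·(x + x^5 + x^6)·(1 + x + x^2); the count is [x^5].
(1 + x^4 + x^8) has coefficients 1,0,0,0,1,0 for degrees 0…5.
(x + x^5 + x^6) has coefficients 0,1,0,0,0,1 for degrees 0…5.
Finally multiplying by (1 + x + x^2), the product of all factors after the first has coefficients 0,1,1,1,0,1 for degrees 0…5.
[x^5] = 1·1 + 1·1 = 2.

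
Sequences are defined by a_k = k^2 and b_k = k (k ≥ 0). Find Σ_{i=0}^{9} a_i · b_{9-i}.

540

Write out a_i and b_{9-i} for i = 0,…,9 and sum the products.
Σ = 0·9 + 1·8 + 4·7 + 9·6 + 16·5 + 25·4 + 36·3 + 49·2 + 64·1 + 81·0 = 540.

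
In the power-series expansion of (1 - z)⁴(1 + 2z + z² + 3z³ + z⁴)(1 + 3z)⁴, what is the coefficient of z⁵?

(1 - z)⁴ has coefficients 1,-4,6,-4,1 for degrees 0…4.
(1 + 2z + z² + 3z³ + z⁴) has coefficients 1,2,1,3,1,0 for degrees 0…5.
Finally multiplying by (1 + 3z)⁴, the product of all factors after the first has coefficients 1,14,79,231,388,444 for degrees 0…5.
[z⁵] = 1·444 − 4·388 + 6·231 − 4·79 + 1·14 = -24.

-24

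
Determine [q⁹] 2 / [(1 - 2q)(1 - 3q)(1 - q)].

The denominator gives the recurrence a_n = 6a_(n−1) − 11a_(n−2) + 6a_(n−3) for n ≥ 3; the numerator fixes a_0 = 2, a_1 = 12, a_2 = 50.
Iterating: 2, 12, 50, 180, 602, 1932, 6050, 18660, 57002, 173052, so a_9 = 173052.

173052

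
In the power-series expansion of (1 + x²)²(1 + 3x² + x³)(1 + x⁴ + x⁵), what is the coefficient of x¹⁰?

5

(1 + x²)² has coefficients 1,0,2,0,1 for degrees 0…4.
(1 + 3x² + x³) has coefficients 1,0,3,1,0,0,0,0,0,0,0 for degrees 0…10.
Finally multiplying by (1 + x⁴ + x⁵), the product of all factors after the first has coefficients 1,0,3,1,1,1,3,4,1,0,0 for degrees 0…10.
[x¹⁰] = 1·0 + 2·1 + 1·3 = 5.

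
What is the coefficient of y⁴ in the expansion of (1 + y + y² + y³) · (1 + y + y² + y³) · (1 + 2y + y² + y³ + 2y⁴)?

(1 + y + y² + y³) has coefficients 1,1,1,1 for degrees 0…3.
(1 + y + y² + y³) has coefficients 1,1,1,1,0 for degrees 0…4.
Finally multiplying by (1 + 2y + y² + y³ + 2y⁴), the product of all factors after the first has coefficients 1,3,4,5,6 for degrees 0…4.
[y⁴] = 1·6 + 1·5 + 1·4 + 1·3 = 18.

18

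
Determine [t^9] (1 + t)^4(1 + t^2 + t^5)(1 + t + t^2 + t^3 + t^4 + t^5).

28

(1 + t)^4 has coefficients 1,4,6,4,1 for degrees 0…4.
(1 + t^2 + t^5) has coefficients 1,0,1,0,0,1,0,0,0,0 for degrees 0…9.
Finally multiplying by (1 + t + t^2 + t^3 + t^4 + t^5), the product of all factors after the first has coefficients 1,1,2,2,2,3,2,2,1,1 for degrees 0…9.
[t^9] = 1·1 + 4·1 + 6·2 + 4·2 + 1·3 = 28.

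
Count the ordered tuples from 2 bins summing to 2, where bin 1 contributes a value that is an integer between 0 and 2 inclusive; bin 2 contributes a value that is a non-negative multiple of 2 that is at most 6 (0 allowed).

The generating function for the choices is (1 + x + x^2)·(1 + x^2 + x^4 + x^6); the count is [x^2].
(1 + x + x^2) has coefficients 1,1,1 for degrees 0…2.
(1 + x^2 + x^4 + x^6) has coefficients 1,0,1 for degrees 0…2.
[x^2] = 1·1 + 1·0 + 1·1 = 2.

2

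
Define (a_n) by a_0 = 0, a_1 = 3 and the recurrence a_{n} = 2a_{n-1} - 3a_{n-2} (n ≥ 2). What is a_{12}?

-1380

The ordinary generating function has denominator 1 - 2z + 3z^2.
Iterating the recurrence: a_0,…,a_{12} = 0, 3, 6, 3, -12, -33, -30, 39, 168, 219, -66, -789, -1380.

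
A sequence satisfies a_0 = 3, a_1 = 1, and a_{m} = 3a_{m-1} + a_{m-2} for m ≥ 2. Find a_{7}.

2269

The ordinary generating function has denominator 1 - 3q - q^2.
Iterating the recurrence: a_0,…,a_{7} = 3, 1, 6, 19, 63, 208, 687, 2269.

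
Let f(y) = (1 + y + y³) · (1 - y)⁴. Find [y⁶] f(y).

-4

(1 + y + y³) has coefficients 1,1,0,1 for degrees 0…3.
(1 - y)⁴ has coefficients 1,-4,6,-4,1,0,0 for degrees 0…6.
[y⁶] = 1·0 + 1·0 + 1·(-4) = -4.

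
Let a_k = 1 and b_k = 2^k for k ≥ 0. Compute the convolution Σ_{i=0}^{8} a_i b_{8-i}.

511

Write out a_i and b_{8-i} for i = 0,…,8 and sum the products.
Σ = 1·256 + 1·128 + 1·64 + 1·32 + 1·16 + 1·8 + 1·4 + 1·2 + 1·1 = 511.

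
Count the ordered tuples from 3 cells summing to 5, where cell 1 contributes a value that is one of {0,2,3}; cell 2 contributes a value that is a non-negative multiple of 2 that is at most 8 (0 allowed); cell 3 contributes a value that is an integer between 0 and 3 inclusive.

The generating function for the choices is (1 + y² + y³)·(1 + y² + y⁴ + y⁶ + y⁸)·(1 + y + y² + y³); the count is [y⁵].
(1 + y² + y³) has coefficients 1,0,1,1 for degrees 0…3.
(1 + y² + y⁴ + y⁶ + y⁸) has coefficients 1,0,1,0,1,0 for degrees 0…5.
Finally multiplying by (1 + y + y² + y³), the product of all factors after the first has coefficients 1,1,2,2,2,2 for degrees 0…5.
[y⁵] = 1·2 + 1·2 + 1·2 = 6.

6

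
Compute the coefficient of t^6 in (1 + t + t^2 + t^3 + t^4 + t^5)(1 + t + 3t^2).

4

(1 + t + t^2 + t^3 + t^4 + t^5) has coefficients 1,1,1,1,1,1 for degrees 0…5.
(1 + t + 3t^2) has coefficients 1,1,3,0,0,0,0 for degrees 0…6.
[t^6] = 1·0 + 1·0 + 1·0 + 1·0 + 1·3 + 1·1 = 4.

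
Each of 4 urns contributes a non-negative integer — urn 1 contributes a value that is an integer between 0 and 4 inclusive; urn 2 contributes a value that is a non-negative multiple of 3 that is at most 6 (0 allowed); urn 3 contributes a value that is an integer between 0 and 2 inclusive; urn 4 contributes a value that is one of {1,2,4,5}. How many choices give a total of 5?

12

The generating function for the choices is (1 + y + y^2 + y^3 + y^4)·(1 + y^3 + y^6)·(1 + y + y^2)·(y + y^2 + y^4 + y^5); the count is [y^5].
(1 + y + y^2 + y^3 + y^4) has coefficients 1,1,1,1,1 for degrees 0…4.
(1 + y^3 + y^6) has coefficients 1,0,0,1,0,0 for degrees 0…5.
Multiplying by (1 + y + y^2) gives running coefficients 1,1,1,1,1,1 for degrees 0…5.
Finally multiplying by (y + y^2 + y^4 + y^5), the product of all factors after the first has coefficients 0,1,2,2,3,4 for degrees 0…5.
[y^5] = 1·4 + 1·3 + 1·2 + 1·2 + 1·1 = 12.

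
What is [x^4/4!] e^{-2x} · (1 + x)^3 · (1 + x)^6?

The EGF product rule gives c_4 = Σ_{k_1+k_2+k_3=4} C(4; k_1,k_2,k_3) · ∏ g_i(k_i), where e^{-2x} gives (-2)^k; (1+x)^3 gives the falling factorial (3)_k; (1+x)^6 gives the falling factorial (6)_k.
g_1(k) for k = 0…4: 1, -2, 4, -8, 16.
g_2(k) for k = 0…4: 1, 3, 6, 6, 0.
g_3(k) for k = 0…4: 1, 6, 30, 120, 360.
First combine the last two factors: h(k) = Σ_j C(k,j)·g_2(j)·g_3(k−j) for k = 0…4: 1, 9, 72, 504, 3024.
c_4 = Σ_k C(4,k)·g_1(k)·h(4−k) = 1·1·3024 + 4·(-2)·504 + 6·4·72 + 4·(-8)·9 + 1·16·1 = 3024 − 4032 + 1728 − 288 + 16 = 448.

448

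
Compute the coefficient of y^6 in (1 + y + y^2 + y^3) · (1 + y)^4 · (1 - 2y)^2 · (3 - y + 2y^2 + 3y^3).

23

(1 + y + y^2 + y^3) has coefficients 1,1,1,1 for degrees 0…3.
(1 + y)^4 has coefficients 1,4,6,4,1,0,0 for degrees 0…6.
Multiplying by (1 - 2y)^2 gives running coefficients 1,0,-6,-4,9,12,4 for degrees 0…6.
Finally multiplying by (3 - y + 2y^2 + 3y^3), the product of all factors after the first has coefficients 3,-1,-16,-3,19,1,6 for degrees 0…6.
[y^6] = 1·6 + 1·1 + 1·19 + 1·(-3) = 23.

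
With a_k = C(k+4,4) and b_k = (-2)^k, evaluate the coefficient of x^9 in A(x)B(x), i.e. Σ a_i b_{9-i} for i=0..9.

229

Write out a_i and b_{9-i} for i = 0,…,9 and sum the products.
Σ = 1·(-512) + 5·256 + 15·(-128) + 35·64 + 70·(-32) + 126·16 + 210·(-8) + 330·4 + 495·(-2) + 715·1 = 229.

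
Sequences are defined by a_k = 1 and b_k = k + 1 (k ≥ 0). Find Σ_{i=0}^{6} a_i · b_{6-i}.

This is [x^6] in the product of the two ordinary generating functions.
Σ = 1·7 + 1·6 + 1·5 + 1·4 + 1·3 + 1·2 + 1·1 = 28.

28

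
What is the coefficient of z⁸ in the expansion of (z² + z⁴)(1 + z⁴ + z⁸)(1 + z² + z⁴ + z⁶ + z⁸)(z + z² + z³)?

3

(z² + z⁴) has coefficients 0,0,1,0,1 for degrees 0…4.
(1 + z⁴ + z⁸) has coefficients 1,0,0,0,1,0,0,0,1 for degrees 0…8.
Multiplying by (1 + z² + z⁴ + z⁶ + z⁸) gives running coefficients 1,0,1,0,2,0,2,0,3 for degrees 0…8.
Finally multiplying by (z + z² + z³), the product of all factors after the first has coefficients 0,1,1,2,1,3,2,4,2 for degrees 0…8.
[z⁸] = 1·2 + 1·1 = 3.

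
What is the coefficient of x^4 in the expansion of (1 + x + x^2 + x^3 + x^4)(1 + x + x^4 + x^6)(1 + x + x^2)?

7

(1 + x + x^2 + x^3 + x^4) has coefficients 1,1,1,1,1 for degrees 0…4.
(1 + x + x^4 + x^6) has coefficients 1,1,0,0,1 for degrees 0…4.
Finally multiplying by (1 + x + x^2), the product of all factors after the first has coefficients 1,2,2,1,1 for degrees 0…4.
[x^4] = 1·1 + 1·1 + 1·2 + 1·2 + 1·1 = 7.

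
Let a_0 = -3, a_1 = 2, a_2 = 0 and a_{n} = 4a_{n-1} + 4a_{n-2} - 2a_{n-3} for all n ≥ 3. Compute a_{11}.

3007072

The ordinary generating function has denominator 1 - 4t - 4t^2 + 2t^3.
Iterating the recurrence: a_0,…,a_{11} = -3, 2, 0, 14, 52, 264, 1236, 5896, 28000, 133112, 632656, 3007072.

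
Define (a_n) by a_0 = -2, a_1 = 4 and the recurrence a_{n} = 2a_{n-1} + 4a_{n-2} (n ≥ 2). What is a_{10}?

The ordinary generating function has denominator 1 - 2y - 4y^2.
Iterating the recurrence: a_0,…,a_{10} = -2, 4, 0, 16, 32, 128, 384, 1280, 4096, 13312, 43008.

43008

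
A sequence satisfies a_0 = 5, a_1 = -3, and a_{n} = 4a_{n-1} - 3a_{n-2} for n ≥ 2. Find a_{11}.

The ordinary generating function has denominator 1 - 4z + 3z^2.
Iterating the recurrence: a_0,…,a_{11} = 5, -3, -27, -99, -315, -963, -2907, -8739, -26235, -78723, -236187, -708579.

-708579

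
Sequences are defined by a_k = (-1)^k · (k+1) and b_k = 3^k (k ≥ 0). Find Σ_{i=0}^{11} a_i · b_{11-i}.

99642

Write out a_i and b_{11-i} for i = 0,…,11 and sum the products.
Σ = 1·177147 − 2·59049 + 3·19683 − 4·6561 + 5·2187 − 6·729 + 7·243 − 8·81 + 9·27 − 10·9 + 11·3 − 12·1 = 99642.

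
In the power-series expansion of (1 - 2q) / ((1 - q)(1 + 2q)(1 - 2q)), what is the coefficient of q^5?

The denominator gives the recurrence a_n = a_(n−1) + 4a_(n−2) − 4a_(n−3) for n ≥ 3; the numerator fixes a_0 = 1, a_1 = -1, a_2 = 3.
Iterating: 1, -1, 3, -5, 11, -21, so a_5 = -21.

-21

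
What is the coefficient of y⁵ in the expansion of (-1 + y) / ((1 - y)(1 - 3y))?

The denominator gives the recurrence a_n = 4a_(n−1) − 3a_(n−2) for n ≥ 2; the numerator fixes a_0 = -1, a_1 = -3.
Iterating: -1, -3, -9, -27, -81, -243, so a_5 = -243.

-243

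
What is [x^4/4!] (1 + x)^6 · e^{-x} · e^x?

360

The EGF product rule gives c_4 = Σ_{k_1+k_2+k_3=4} C(4; k_1,k_2,k_3) · ∏ g_i(k_i), where (1+x)^6 gives the falling factorial (6)_k; e^{-x} gives (-1)^k; e^x gives (1)^k.
g_1(k) for k = 0…4: 1, 6, 30, 120, 360.
g_2(k) for k = 0…4: 1, -1, 1, -1, 1.
g_3(k) for k = 0…4: 1, 1, 1, 1, 1.
First combine the last two factors: h(k) = Σ_j C(k,j)·g_2(j)·g_3(k−j) for k = 0…4: 1, 0, 0, 0, 0.
c_4 = Σ_k C(4,k)·g_1(k)·h(4−k) = 1·360·1 = 360.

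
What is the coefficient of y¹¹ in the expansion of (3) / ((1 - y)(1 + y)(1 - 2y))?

Partial fractions give a closed form: a_n = (-3/2)·1^n + (1/2)·(-1)^n + (4)·2^n.
At n = 11: a_11 = 8190.

8190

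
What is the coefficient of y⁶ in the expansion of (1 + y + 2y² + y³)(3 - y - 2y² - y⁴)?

-2

(1 + y + 2y² + y³) has coefficients 1,1,2,1 for degrees 0…3.
(3 - y - 2y² - y⁴) has coefficients 3,-1,-2,0,-1,0,0 for degrees 0…6.
[y⁶] = 1·0 + 1·0 + 2·(-1) + 1·0 = -2.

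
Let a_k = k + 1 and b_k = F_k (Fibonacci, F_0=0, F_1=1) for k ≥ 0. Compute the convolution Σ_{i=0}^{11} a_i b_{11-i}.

The convolution is the t^11 coefficient of A(t)B(t).
Σ = 1·89 + 2·55 + 3·34 + 4·21 + 5·13 + 6·8 + 7·5 + 8·3 + 9·2 + 10·1 + 11·1 + 12·0 = 596.

596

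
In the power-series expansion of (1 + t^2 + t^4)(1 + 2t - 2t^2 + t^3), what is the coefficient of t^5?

3

(1 + t^2 + t^4) has coefficients 1,0,1,0,1 for degrees 0…4.
(1 + 2t - 2t^2 + t^3) has coefficients 1,2,-2,1,0,0 for degrees 0…5.
[t^5] = 1·0 + 1·1 + 1·2 = 3.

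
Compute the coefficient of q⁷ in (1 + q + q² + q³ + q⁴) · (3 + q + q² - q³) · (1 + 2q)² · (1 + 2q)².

215

(1 + q + q² + q³ + q⁴) has coefficients 1,1,1,1,1 for degrees 0…4.
(3 + q + q² - q³) has coefficients 3,1,1,-1,0,0,0,0 for degrees 0…7.
Multiplying by (1 + 2q)² gives running coefficients 3,13,17,7,0,-4,0,0 for degrees 0…7.
Finally multiplying by (1 + 2q)², the product of all factors after the first has coefficients 3,25,81,127,96,24,-16,-16 for degrees 0…7.
[q⁷] = 1·(-16) + 1·(-16) + 1·24 + 1·96 + 1·127 = 215.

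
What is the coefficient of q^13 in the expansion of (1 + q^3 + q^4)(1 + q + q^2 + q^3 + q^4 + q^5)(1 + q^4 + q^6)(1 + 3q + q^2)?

(1 + q^3 + q^4) has coefficients 1,0,0,1,1 for degrees 0…4.
(1 + q + q^2 + q^3 + q^4 + q^5) has coefficients 1,1,1,1,1,1,0,0,0,0,0,0,0,0 for degrees 0…13.
Multiplying by (1 + q^4 + q^6) gives running coefficients 1,1,1,1,2,2,2,2,2,2,1,1,0,0 for degrees 0…13.
Finally multiplying by (1 + 3q + q^2), the product of all factors after the first has coefficients 1,4,5,5,6,9,10,10,10,10,9,6,4,1 for degrees 0…13.
[q^13] = 1·1 + 1·9 + 1·10 = 20.

20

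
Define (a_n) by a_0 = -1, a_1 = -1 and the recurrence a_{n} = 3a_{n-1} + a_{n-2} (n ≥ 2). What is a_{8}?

-5116

The ordinary generating function has denominator 1 - 3t - t^2.
Iterating the recurrence: a_0,…,a_{8} = -1, -1, -4, -13, -43, -142, -469, -1549, -5116.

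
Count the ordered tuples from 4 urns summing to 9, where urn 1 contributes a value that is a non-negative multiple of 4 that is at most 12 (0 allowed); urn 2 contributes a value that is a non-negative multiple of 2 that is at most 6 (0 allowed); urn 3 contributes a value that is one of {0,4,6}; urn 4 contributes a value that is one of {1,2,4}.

The generating function for the choices is (1 + z^4 + z^8 + z^12)·(1 + z^2 + z^4 + z^6)·(1 + z^4 + z^6)·(z + z^2 + z^4); the count is [z^9].
(1 + z^4 + z^8 + z^12) has coefficients 1,0,0,0,1,0,0,0,1,0 for degrees 0…9.
(1 + z^2 + z^4 + z^6) has coefficients 1,0,1,0,1,0,1,0,0,0 for degrees 0…9.
Multiplying by (1 + z^4 + z^6) gives running coefficients 1,0,1,0,2,0,3,0,2,0 for degrees 0…9.
Finally multiplying by (z + z^2 + z^4), the product of all factors after the first has coefficients 0,1,1,1,2,2,3,3,5,2 for degrees 0…9.
[z^9] = 1·2 + 1·2 + 1·1 = 5.

5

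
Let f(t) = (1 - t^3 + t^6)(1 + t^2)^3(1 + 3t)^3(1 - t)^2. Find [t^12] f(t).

-113

(1 - t^3 + t^6) has coefficients 1,0,0,-1,0,0,1 for degrees 0…6.
(1 + t^2)^3 has coefficients 1,0,3,0,3,0,1,0,0,0,0,0,0 for degrees 0…12.
Multiplying by (1 + 3t)^3 gives running coefficients 1,9,30,54,84,108,82,90,27,27,0,0,0 for degrees 0…12.
Finally multiplying by (1 - t)^2, the product of all factors after the first has coefficients 1,7,13,3,6,-6,-50,34,-71,63,-27,27,0 for degrees 0…12.
[t^12] = 1·0 − 1·63 + 1·(-50) = -113.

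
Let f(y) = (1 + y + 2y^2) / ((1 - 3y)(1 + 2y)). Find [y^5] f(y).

214

The denominator gives the recurrence a_n = a_(n−1) + 6a_(n−2) for n ≥ 3; the numerator fixes a_0 = 1, a_1 = 2, a_2 = 10.
Iterating: 1, 2, 10, 22, 82, 214, so a_5 = 214.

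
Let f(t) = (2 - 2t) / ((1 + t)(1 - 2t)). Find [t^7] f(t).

84

Partial fractions give a closed form: a_n = (4/3)·(-1)^n + (2/3)·2^n.
At n = 7: a_7 = 84.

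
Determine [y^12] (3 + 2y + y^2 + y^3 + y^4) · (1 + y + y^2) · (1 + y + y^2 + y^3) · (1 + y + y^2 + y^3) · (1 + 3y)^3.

847

(3 + 2y + y^2 + y^3 + y^4) has coefficients 3,2,1,1,1 for degrees 0…4.
(1 + y + y^2) has coefficients 1,1,1,0,0,0,0,0,0,0,0,0,0 for degrees 0…12.
Multiplying by (1 + y + y^2 + y^3) gives running coefficients 1,2,3,3,2,1,0,0,0,0,0,0,0 for degrees 0…12.
Multiplying by (1 + y + y^2 + y^3) gives running coefficients 1,3,6,9,10,9,6,3,1,0,0,0,0 for degrees 0…12.
Finally multiplying by (1 + 3y)^3, the product of all factors after the first has coefficients 1,12,60,171,334,504,600,570,433,252,108,27,0 for degrees 0…12.
[y^12] = 3·0 + 2·27 + 1·108 + 1·252 + 1·433 = 847.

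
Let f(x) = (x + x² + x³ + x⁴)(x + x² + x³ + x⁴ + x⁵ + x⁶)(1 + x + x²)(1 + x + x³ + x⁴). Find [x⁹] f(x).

40

(x + x² + x³ + x⁴) has coefficients 0,1,1,1,1 for degrees 0…4.
(x + x² + x³ + x⁴ + x⁵ + x⁶) has coefficients 0,1,1,1,1,1,1,0,0,0 for degrees 0…9.
Multiplying by (1 + x + x²) gives running coefficients 0,1,2,3,3,3,3,2,1,0 for degrees 0…9.
Finally multiplying by (1 + x + x³ + x⁴), the product of all factors after the first has coefficients 0,1,3,5,7,9,11,11,9,7 for degrees 0…9.
[x⁹] = 1·9 + 1·11 + 1·11 + 1·9 = 40.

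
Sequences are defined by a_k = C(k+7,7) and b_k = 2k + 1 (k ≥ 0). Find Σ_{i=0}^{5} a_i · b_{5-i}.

Write out a_i and b_{5-i} for i = 0,…,5 and sum the products.
Σ = 1·11 + 8·9 + 36·7 + 120·5 + 330·3 + 792·1 = 2717.

2717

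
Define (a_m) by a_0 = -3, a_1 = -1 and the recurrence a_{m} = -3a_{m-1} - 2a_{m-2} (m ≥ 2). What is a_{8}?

1017

The ordinary generating function has denominator 1 + 3y + 2y^2.
Iterating the recurrence: a_0,…,a_{8} = -3, -1, 9, -25, 57, -121, 249, -505, 1017.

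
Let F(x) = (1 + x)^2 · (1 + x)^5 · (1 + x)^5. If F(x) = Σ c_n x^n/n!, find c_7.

The EGF product rule gives c_7 = Σ_{k_1+k_2+k_3=7} C(7; k_1,k_2,k_3) · ∏ g_i(k_i), where (1+x)^2 gives the falling factorial (2)_k; (1+x)^5 gives the falling factorial (5)_k; (1+x)^5 gives the falling factorial (5)_k.
g_1(k) for k = 0…7: 1, 2, 2, 0, 0, 0, 0, 0.
g_2(k) for k = 0…7: 1, 5, 20, 60, 120, 120, 0, 0.
g_3(k) for k = 0…7: 1, 5, 20, 60, 120, 120, 0, 0.
First combine the last two factors: h(k) = Σ_j C(k,j)·g_2(j)·g_3(k−j) for k = 0…7: 1, 10, 90, 720, 5040, 30240, 151200, 604800.
c_7 = Σ_k C(7,k)·g_1(k)·h(7−k) = 1·1·604800 + 7·2·151200 + 21·2·30240 = 604800 + 2116800 + 1270080 = 3991680.

3991680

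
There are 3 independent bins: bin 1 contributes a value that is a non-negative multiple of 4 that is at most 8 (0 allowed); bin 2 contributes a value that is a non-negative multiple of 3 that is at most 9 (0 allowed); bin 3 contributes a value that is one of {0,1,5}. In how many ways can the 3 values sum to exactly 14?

3

The generating function for the choices is (1 + x⁴ + x⁸)·(1 + x³ + x⁶ + x⁹)·(1 + x + x⁵); the count is [x¹⁴].
(1 + x⁴ + x⁸) has coefficients 1,0,0,0,1,0,0,0,1 for degrees 0…8.
(1 + x³ + x⁶ + x⁹) has coefficients 1,0,0,1,0,0,1,0,0,1,0,0,0,0,0 for degrees 0…14.
Finally multiplying by (1 + x + x⁵), the product of all factors after the first has coefficients 1,1,0,1,1,1,1,1,1,1,1,1,0,0,1 for degrees 0…14.
[x¹⁴] = 1·1 + 1·1 + 1·1 = 3.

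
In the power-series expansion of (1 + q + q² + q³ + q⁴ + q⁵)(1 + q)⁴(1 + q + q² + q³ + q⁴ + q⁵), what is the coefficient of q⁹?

64

(1 + q + q² + q³ + q⁴ + q⁵) has coefficients 1,1,1,1,1,1 for degrees 0…5.
(1 + q)⁴ has coefficients 1,4,6,4,1,0,0,0,0,0 for degrees 0…9.
Finally multiplying by (1 + q + q² + q³ + q⁴ + q⁵), the product of all factors after the first has coefficients 1,5,11,15,16,16,15,11,5,1 for degrees 0…9.
[q⁹] = 1·1 + 1·5 + 1·11 + 1·15 + 1·16 + 1·16 = 64.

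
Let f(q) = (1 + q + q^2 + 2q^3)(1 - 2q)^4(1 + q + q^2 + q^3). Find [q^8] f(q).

16

(1 + q + q^2 + 2q^3) has coefficients 1,1,1,2 for degrees 0…3.
(1 - 2q)^4 has coefficients 1,-8,24,-32,16,0,0,0,0 for degrees 0…8.
Finally multiplying by (1 + q + q^2 + q^3), the product of all factors after the first has coefficients 1,-7,17,-15,0,8,-16,16,0 for degrees 0…8.
[q^8] = 1·0 + 1·16 + 1·(-16) + 2·8 = 16.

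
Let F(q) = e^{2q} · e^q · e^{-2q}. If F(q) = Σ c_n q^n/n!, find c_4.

1

The EGF product rule gives c_4 = Σ_{k_1+k_2+k_3=4} C(4; k_1,k_2,k_3) · ∏ g_i(k_i), where e^{2q} gives (2)^k; e^q gives (1)^k; e^{-2q} gives (-2)^k.
g_1(k) for k = 0…4: 1, 2, 4, 8, 16.
g_2(k) for k = 0…4: 1, 1, 1, 1, 1.
g_3(k) for k = 0…4: 1, -2, 4, -8, 16.
First combine the last two factors: h(k) = Σ_j C(k,j)·g_2(j)·g_3(k−j) for k = 0…4: 1, -1, 1, -1, 1.
c_4 = Σ_k C(4,k)·g_1(k)·h(4−k) = 1·1·1 + 4·2·(-1) + 6·4·1 + 4·8·(-1) + 1·16·1 = 1 − 8 + 24 − 32 + 16 = 1.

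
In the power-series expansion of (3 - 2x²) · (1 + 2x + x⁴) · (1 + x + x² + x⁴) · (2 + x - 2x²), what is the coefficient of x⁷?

(3 - 2x²) has coefficients 3,0,-2 for degrees 0…2.
(1 + 2x + x⁴) has coefficients 1,2,0,0,1,0,0,0 for degrees 0…7.
Multiplying by (1 + x + x² + x⁴) gives running coefficients 1,3,3,2,2,3,1,0 for degrees 0…7.
Finally multiplying by (2 + x - 2x²), the product of all factors after the first has coefficients 2,7,7,1,0,4,1,-5 for degrees 0…7.
[x⁷] = 3·(-5) − 2·4 = -23.

-23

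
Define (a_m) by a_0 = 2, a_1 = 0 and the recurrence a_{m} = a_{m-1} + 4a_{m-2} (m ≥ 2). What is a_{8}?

1448

The ordinary generating function has denominator 1 - q - 4q^2.
Iterating the recurrence: a_0,…,a_{8} = 2, 0, 8, 8, 40, 72, 232, 520, 1448.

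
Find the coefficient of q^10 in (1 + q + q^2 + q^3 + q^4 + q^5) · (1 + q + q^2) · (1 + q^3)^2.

5

(1 + q + q^2 + q^3 + q^4 + q^5) has coefficients 1,1,1,1,1,1 for degrees 0…5.
(1 + q + q^2) has coefficients 1,1,1,0,0,0,0,0,0,0,0 for degrees 0…10.
Finally multiplying by (1 + q^3)^2, the product of all factors after the first has coefficients 1,1,1,2,2,2,1,1,1,0,0 for degrees 0…10.
[q^10] = 1·0 + 1·0 + 1·1 + 1·1 + 1·1 + 1·2 = 5.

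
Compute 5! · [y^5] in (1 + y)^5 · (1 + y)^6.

The EGF product rule gives c_5 = Σ_{k_1+k_2=5} C(5; k_1,k_2) · ∏ g_i(k_i), where (1+y)^5 gives the falling factorial (5)_k; (1+y)^6 gives the falling factorial (6)_k.
g_1(k) for k = 0…5: 1, 5, 20, 60, 120, 120.
g_2(k) for k = 0…5: 1, 6, 30, 120, 360, 720.
c_5 = Σ_k C(5,k)·g_1(k)·g_2(5−k) = 1·1·720 + 5·5·360 + 10·20·120 + 10·60·30 + 5·120·6 + 1·120·1 = 720 + 9000 + 24000 + 18000 + 3600 + 120 = 55440.

55440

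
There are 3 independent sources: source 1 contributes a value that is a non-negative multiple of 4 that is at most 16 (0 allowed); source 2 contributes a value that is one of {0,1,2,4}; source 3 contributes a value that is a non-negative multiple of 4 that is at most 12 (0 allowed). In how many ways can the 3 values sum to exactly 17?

The generating function for the choices is (1 + q⁴ + q⁸ + q¹² + q¹⁶)·(1 + q + q² + q⁴)·(1 + q⁴ + q⁸ + q¹²); the count is [q¹⁷].
(1 + q⁴ + q⁸ + q¹² + q¹⁶) has coefficients 1,0,0,0,1,0,0,0,1,0,0,0,1,0,0,0,1 for degrees 0…16.
(1 + q + q² + q⁴) has coefficients 1,1,1,0,1,0,0,0,0,0,0,0,0,0,0,0,0,0 for degrees 0…17.
Finally multiplying by (1 + q⁴ + q⁸ + q¹²), the product of all factors after the first has coefficients 1,1,1,0,2,1,1,0,2,1,1,0,2,1,1,0,1,0 for degrees 0…17.
[q¹⁷] = 1·0 + 1·1 + 1·1 + 1·1 + 1·1 = 4.

4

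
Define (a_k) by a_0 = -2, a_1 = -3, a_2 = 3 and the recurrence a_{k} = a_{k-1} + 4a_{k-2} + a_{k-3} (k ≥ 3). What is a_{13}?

The ordinary generating function has denominator 1 - q - 4q^2 - q^3.
Iterating the recurrence: a_0,…,a_{13} = -2, -3, 3, -11, -2, -43, -62, -236, -527, -1533, -3877, -10536, -27577, -73598.

-73598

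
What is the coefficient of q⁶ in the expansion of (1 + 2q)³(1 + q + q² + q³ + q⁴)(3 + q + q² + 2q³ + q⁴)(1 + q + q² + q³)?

614

(1 + 2q)³ has coefficients 1,6,12,8 for degrees 0…3.
(1 + q + q² + q³ + q⁴) has coefficients 1,1,1,1,1,0,0 for degrees 0…6.
Multiplying by (3 + q + q² + 2q³ + q⁴) gives running coefficients 3,4,5,7,8,5,4 for degrees 0…6.
Finally multiplying by (1 + q + q² + q³), the product of all factors after the first has coefficients 3,7,12,19,24,25,24 for degrees 0…6.
[q⁶] = 1·24 + 6·25 + 12·24 + 8·19 = 614.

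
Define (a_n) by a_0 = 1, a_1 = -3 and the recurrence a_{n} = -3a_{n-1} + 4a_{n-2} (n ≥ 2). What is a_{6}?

The ordinary generating function has denominator 1 + 3y - 4y^2.
Iterating the recurrence: a_0,…,a_{6} = 1, -3, 13, -51, 205, -819, 3277.

3277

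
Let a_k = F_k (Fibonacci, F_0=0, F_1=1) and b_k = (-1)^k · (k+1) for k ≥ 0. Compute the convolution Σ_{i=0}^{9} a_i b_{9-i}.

This is [x^9] in the product of the two ordinary generating functions.
Σ = 0·(-10) + 1·9 + 1·(-8) + 2·7 + 3·(-6) + 5·5 + 8·(-4) + 13·3 + 21·(-2) + 34·1 = 21.

21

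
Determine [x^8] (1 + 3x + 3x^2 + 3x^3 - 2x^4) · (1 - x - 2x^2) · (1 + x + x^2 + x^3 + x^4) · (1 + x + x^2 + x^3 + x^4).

-84

(1 + 3x + 3x^2 + 3x^3 - 2x^4) has coefficients 1,3,3,3,-2 for degrees 0…4.
(1 - x - 2x^2) has coefficients 1,-1,-2,0,0,0,0,0,0 for degrees 0…8.
Multiplying by (1 + x + x^2 + x^3 + x^4) gives running coefficients 1,0,-2,-2,-2,-3,-2,0,0 for degrees 0…8.
Finally multiplying by (1 + x + x^2 + x^3 + x^4), the product of all factors after the first has coefficients 1,1,-1,-3,-5,-9,-11,-9,-7 for degrees 0…8.
[x^8] = 1·(-7) + 3·(-9) + 3·(-11) + 3·(-9) − 2·(-5) = -84.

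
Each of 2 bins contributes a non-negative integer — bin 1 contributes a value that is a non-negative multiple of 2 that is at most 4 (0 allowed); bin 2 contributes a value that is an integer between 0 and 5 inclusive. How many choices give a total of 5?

The generating function for the choices is (1 + z² + z⁴)·(1 + z + z² + z³ + z⁴ + z⁵); the count is [z⁵].
(1 + z² + z⁴) has coefficients 1,0,1,0,1 for degrees 0…4.
(1 + z + z² + z³ + z⁴ + z⁵) has coefficients 1,1,1,1,1,1 for degrees 0…5.
[z⁵] = 1·1 + 1·1 + 1·1 = 3.

3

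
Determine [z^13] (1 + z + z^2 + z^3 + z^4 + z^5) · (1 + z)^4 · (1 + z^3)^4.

(1 + z + z^2 + z^3 + z^4 + z^5) has coefficients 1,1,1,1,1,1 for degrees 0…5.
(1 + z)^4 has coefficients 1,4,6,4,1,0,0,0,0,0,0,0,0,0 for degrees 0…13.
Finally multiplying by (1 + z^3)^4, the product of all factors after the first has coefficients 1,4,6,8,17,24,22,28,36,28,22,24,17,8 for degrees 0…13.
[z^13] = 1·8 + 1·17 + 1·24 + 1·22 + 1·28 + 1·36 = 135.

135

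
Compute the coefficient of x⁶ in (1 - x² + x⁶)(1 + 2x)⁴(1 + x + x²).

-55

(1 - x² + x⁶) has coefficients 1,0,-1,0,0,0,1 for degrees 0…6.
(1 + 2x)⁴ has coefficients 1,8,24,32,16,0,0 for degrees 0…6.
Finally multiplying by (1 + x + x²), the product of all factors after the first has coefficients 1,9,33,64,72,48,16 for degrees 0…6.
[x⁶] = 1·16 − 1·72 + 1·1 = -55.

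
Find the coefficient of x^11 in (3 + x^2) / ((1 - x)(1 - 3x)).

The denominator gives the recurrence a_n = 4a_(n−1) − 3a_(n−2) for n ≥ 3; the numerator fixes a_0 = 3, a_1 = 12, a_2 = 40.
Iterating: 3, 12, 40, 124, 376, 1132, 3400, 10204, 30616, 91852, 275560, 826684, so a_11 = 826684.

826684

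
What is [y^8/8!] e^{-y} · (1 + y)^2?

The EGF product rule gives c_8 = Σ_{k_1+k_2=8} C(8; k_1,k_2) · ∏ g_i(k_i), where e^{-y} gives (-1)^k; (1+y)^2 gives the falling factorial (2)_k.
g_1(k) for k = 0…8: 1, -1, 1, -1, 1, -1, 1, -1, 1.
g_2(k) for k = 0…8: 1, 2, 2, 0, 0, 0, 0, 0, 0.
c_8 = Σ_k C(8,k)·g_1(k)·g_2(8−k) = 28·1·2 + 8·(-1)·2 + 1·1·1 = 56 − 16 + 1 = 41.

41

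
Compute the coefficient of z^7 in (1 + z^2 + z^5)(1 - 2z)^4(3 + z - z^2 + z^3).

151

(1 + z^2 + z^5) has coefficients 1,0,1,0,0,1 for degrees 0…5.
(1 - 2z)^4 has coefficients 1,-8,24,-32,16,0,0,0 for degrees 0…7.
Finally multiplying by (3 + z - z^2 + z^3), the product of all factors after the first has coefficients 3,-23,63,-63,-16,72,-48,16 for degrees 0…7.
[z^7] = 1·16 + 1·72 + 1·63 = 151.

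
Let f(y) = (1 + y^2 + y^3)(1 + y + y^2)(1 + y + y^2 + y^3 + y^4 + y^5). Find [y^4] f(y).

(1 + y^2 + y^3) has coefficients 1,0,1,1 for degrees 0…3.
(1 + y + y^2) has coefficients 1,1,1,0,0 for degrees 0…4.
Finally multiplying by (1 + y + y^2 + y^3 + y^4 + y^5), the product of all factors after the first has coefficients 1,2,3,3,3 for degrees 0…4.
[y^4] = 1·3 + 1·3 + 1·2 = 8.

8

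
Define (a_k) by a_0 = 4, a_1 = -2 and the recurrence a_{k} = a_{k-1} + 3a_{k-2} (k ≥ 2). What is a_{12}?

19876

The ordinary generating function has denominator 1 - x - 3x^2.
Iterating the recurrence: a_0,…,a_{12} = 4, -2, 10, 4, 34, 46, 148, 286, 730, 1588, 3778, 8542, 19876.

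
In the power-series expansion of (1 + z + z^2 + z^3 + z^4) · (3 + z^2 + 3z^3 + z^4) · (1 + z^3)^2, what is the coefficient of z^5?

13

(1 + z + z^2 + z^3 + z^4) has coefficients 1,1,1,1,1 for degrees 0…4.
(3 + z^2 + 3z^3 + z^4) has coefficients 3,0,1,3,1,0 for degrees 0…5.
Finally multiplying by (1 + z^3)^2, the product of all factors after the first has coefficients 3,0,1,9,1,2 for degrees 0…5.
[z^5] = 1·2 + 1·1 + 1·9 + 1·1 + 1·0 = 13.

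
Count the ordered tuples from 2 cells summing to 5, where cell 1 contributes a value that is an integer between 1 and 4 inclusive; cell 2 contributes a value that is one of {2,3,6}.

The generating function for the choices is (x + x^2 + x^3 + x^4)·(x^2 + x^3 + x^6); the count is [x^5].
(x + x^2 + x^3 + x^4) has coefficients 0,1,1,1,1 for degrees 0…4.
(x^2 + x^3 + x^6) has coefficients 0,0,1,1,0,0 for degrees 0…5.
[x^5] = 1·0 + 1·1 + 1·1 + 1·0 = 2.

2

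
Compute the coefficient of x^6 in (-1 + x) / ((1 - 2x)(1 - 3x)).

-1394

Partial fractions give a closed form: a_n = (1)·2^n + (-2)·3^n.
At n = 6: a_6 = -1394.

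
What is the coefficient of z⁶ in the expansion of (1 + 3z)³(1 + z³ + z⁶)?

28

(1 + 3z)³ has coefficients 1,9,27,27 for degrees 0…3.
(1 + z³ + z⁶) has coefficients 1,0,0,1,0,0,1 for degrees 0…6.
[z⁶] = 1·1 + 9·0 + 27·0 + 27·1 = 28.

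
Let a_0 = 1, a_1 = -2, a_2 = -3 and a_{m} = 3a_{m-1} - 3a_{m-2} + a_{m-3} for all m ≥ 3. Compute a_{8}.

The ordinary generating function has denominator 1 - 3y + 3y^2 - y^3.
Iterating the recurrence: a_0,…,a_{8} = 1, -2, -3, -2, 1, 6, 13, 22, 33.

33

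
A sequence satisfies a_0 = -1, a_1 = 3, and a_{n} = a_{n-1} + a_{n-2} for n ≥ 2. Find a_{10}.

The ordinary generating function has denominator 1 - x - x^2.
Iterating the recurrence: a_0,…,a_{10} = -1, 3, 2, 5, 7, 12, 19, 31, 50, 81, 131.

131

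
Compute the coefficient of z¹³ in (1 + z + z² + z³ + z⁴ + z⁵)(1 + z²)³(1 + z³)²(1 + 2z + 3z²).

87

(1 + z + z² + z³ + z⁴ + z⁵) has coefficients 1,1,1,1,1,1 for degrees 0…5.
(1 + z²)³ has coefficients 1,0,3,0,3,0,1,0,0,0,0,0,0,0 for degrees 0…13.
Multiplying by (1 + z³)² gives running coefficients 1,0,3,2,3,6,2,6,3,2,3,0,1,0 for degrees 0…13.
Finally multiplying by (1 + 2z + 3z²), the product of all factors after the first has coefficients 1,2,6,8,16,18,23,28,21,26,16,12,10,2 for degrees 0…13.
[z¹³] = 1·2 + 1·10 + 1·12 + 1·16 + 1·26 + 1·21 = 87.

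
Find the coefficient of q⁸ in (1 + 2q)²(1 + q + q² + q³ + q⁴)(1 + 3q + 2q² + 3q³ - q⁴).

23

(1 + 2q)² has coefficients 1,4,4 for degrees 0…2.
(1 + q + q² + q³ + q⁴) has coefficients 1,1,1,1,1,0,0,0,0 for degrees 0…8.
Finally multiplying by (1 + 3q + 2q² + 3q³ - q⁴), the product of all factors after the first has coefficients 1,4,6,9,8,7,4,2,-1 for degrees 0…8.
[q⁸] = 1·(-1) + 4·2 + 4·4 = 23.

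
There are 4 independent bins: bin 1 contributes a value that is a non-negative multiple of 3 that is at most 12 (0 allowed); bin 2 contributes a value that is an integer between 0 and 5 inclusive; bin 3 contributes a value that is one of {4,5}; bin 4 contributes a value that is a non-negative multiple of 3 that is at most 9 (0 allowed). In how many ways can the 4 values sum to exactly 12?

10

The generating function for the choices is (1 + z³ + z⁶ + z⁹ + z¹²)·(1 + z + z² + z³ + z⁴ + z⁵)·(z⁴ + z⁵)·(1 + z³ + z⁶ + z⁹); the count is [z¹²].
(1 + z³ + z⁶ + z⁹ + z¹²) has coefficients 1,0,0,1,0,0,1,0,0,1,0,0,1 for degrees 0…12.
(1 + z + z² + z³ + z⁴ + z⁵) has coefficients 1,1,1,1,1,1,0,0,0,0,0,0,0 for degrees 0…12.
Multiplying by (z⁴ + z⁵) gives running coefficients 0,0,0,0,1,2,2,2,2,2,1,0,0 for degrees 0…12.
Finally multiplying by (1 + z³ + z⁶ + z⁹), the product of all factors after the first has coefficients 0,0,0,0,1,2,2,3,4,4,4,4,4 for degrees 0…12.
[z¹²] = 1·4 + 1·4 + 1·2 + 1·0 + 1·0 = 10.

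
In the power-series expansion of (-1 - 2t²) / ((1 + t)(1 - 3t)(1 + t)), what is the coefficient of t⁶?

The denominator gives the recurrence a_n = a_(n−1) + 5a_(n−2) + 3a_(n−3) for n ≥ 3; the numerator fixes a_0 = -1, a_1 = -1, a_2 = -8.
Iterating: -1, -1, -8, -16, -59, -163, -506, so a_6 = -506.

-506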